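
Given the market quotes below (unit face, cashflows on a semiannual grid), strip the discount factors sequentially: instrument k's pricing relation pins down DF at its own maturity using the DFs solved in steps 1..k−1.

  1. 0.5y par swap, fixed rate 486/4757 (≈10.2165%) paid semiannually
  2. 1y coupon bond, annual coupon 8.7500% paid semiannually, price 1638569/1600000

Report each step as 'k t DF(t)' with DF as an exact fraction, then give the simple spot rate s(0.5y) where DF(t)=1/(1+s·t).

1 1/2 4757/5000
2 1 9413/10000
s(0.5y) = (1/(4757/5000) − 1)/(1/2) = 486/4757 ≈ 10.2165%

step 1 [0.5y] swap r/2=243/4757: DF=(1 − 243/4757·(0))/(1+243/4757) = 4757/5000 ≈ 0.951400
step 2 [1y] bond c/2=7/160: DF=(1638569/1600000 − 7/160·(0.951400))/(1+7/160) = 9413/10000 ≈ 0.941300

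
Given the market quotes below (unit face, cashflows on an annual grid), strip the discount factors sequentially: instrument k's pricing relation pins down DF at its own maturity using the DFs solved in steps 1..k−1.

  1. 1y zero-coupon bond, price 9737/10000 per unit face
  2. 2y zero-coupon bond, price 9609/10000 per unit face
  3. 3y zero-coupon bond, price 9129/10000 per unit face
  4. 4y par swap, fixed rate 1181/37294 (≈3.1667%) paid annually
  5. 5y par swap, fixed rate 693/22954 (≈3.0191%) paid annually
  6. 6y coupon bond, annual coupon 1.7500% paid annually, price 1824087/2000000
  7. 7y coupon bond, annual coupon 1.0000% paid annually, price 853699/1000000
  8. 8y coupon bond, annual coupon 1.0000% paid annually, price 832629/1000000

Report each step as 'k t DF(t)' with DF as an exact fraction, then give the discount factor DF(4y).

step 1 [1y] zero: DF = P = 9737/10000 ≈ 0.973700
step 2 [2y] zero: DF = P = 9609/10000 ≈ 0.960900
step 3 [3y] zero: DF = P = 9129/10000 ≈ 0.912900
step 4 [4y] swap r/1=1181/37294: DF=(1 − 1181/37294·(0.973700+0.960900+0.912900))/(1+1181/37294) = 8819/10000 ≈ 0.881900
step 5 [5y] swap r/1=693/22954: DF=(1 − 693/22954·(0.973700+0.960900+0.912900+0.881900))/(1+693/22954) = 4307/5000 ≈ 0.861400
step 6 [6y] bond c/1=7/400: DF=(1824087/2000000 − 7/400·(0.973700+0.960900+0.912900+0.881900+0.861400))/(1+7/400) = 4087/5000 ≈ 0.817400
step 7 [7y] bond c/1=1/100: DF=(853699/1000000 − 1/100·(0.973700+0.960900+0.912900+0.881900+0.861400+0.817400))/(1+1/100) = 7917/10000 ≈ 0.791700
step 8 [8y] bond c/1=1/100: DF=(832629/1000000 − 1/100·(0.973700+0.960900+0.912900+0.881900+0.861400+0.817400+0.791700))/(1+1/100) = 763/1000 ≈ 0.763000

1 1 9737/10000
2 2 9609/10000
3 3 9129/10000
4 4 8819/10000
5 5 4307/5000
6 6 4087/5000
7 7 7917/10000
8 8 763/1000
DF(4y) = 8819/10000 ≈ 0.881900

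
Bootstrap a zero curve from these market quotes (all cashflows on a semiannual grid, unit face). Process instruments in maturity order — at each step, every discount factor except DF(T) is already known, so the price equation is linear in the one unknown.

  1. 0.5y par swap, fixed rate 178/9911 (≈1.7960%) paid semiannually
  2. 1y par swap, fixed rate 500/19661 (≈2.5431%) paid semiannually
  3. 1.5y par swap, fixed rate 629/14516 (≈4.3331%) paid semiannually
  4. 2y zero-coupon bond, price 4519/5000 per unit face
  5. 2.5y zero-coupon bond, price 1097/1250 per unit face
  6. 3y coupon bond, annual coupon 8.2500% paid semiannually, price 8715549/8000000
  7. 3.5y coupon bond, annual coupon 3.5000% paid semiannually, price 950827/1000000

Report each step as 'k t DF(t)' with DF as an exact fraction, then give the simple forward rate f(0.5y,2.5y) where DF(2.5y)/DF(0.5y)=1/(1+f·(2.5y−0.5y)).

step 1 [0.5y] swap r/2=89/9911: DF=(1 − 89/9911·(0))/(1+89/9911) = 9911/10000 ≈ 0.991100
step 2 [1y] swap r/2=250/19661: DF=(1 − 250/19661·(0.991100))/(1+250/19661) = 39/40 ≈ 0.975000
step 3 [1.5y] swap r/2=629/29032: DF=(1 − 629/29032·(0.991100+0.975000))/(1+629/29032) = 9371/10000 ≈ 0.937100
step 4 [2y] zero: DF = P = 4519/5000 ≈ 0.903800
step 5 [2.5y] zero: DF = P = 1097/1250 ≈ 0.877600
step 6 [3y] bond c/2=33/800: DF=(8715549/8000000 − 33/800·(0.991100+0.975000+0.937100+0.903800+0.877600))/(1+33/800) = 8607/10000 ≈ 0.860700
step 7 [3.5y] bond c/2=7/400: DF=(950827/1000000 − 7/400·(0.991100+0.975000+0.937100+0.903800+0.877600+0.860700))/(1+7/400) = 8391/10000 ≈ 0.839100

1 1/2 9911/10000
2 1 39/40
3 3/2 9371/10000
4 2 4519/5000
5 5/2 1097/1250
6 3 8607/10000
7 7/2 8391/10000
f(0.5y,2.5y) = ((9911/10000)/(1097/1250) − 1)/(2) = 1135/17552 ≈ 6.4665%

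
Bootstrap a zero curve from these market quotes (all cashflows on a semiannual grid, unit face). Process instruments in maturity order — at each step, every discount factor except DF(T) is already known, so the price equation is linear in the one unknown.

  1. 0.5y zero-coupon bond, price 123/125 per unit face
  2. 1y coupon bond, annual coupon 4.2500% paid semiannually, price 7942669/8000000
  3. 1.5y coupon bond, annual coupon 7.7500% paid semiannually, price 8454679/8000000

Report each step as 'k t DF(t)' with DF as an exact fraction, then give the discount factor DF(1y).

step 1 [0.5y] zero: DF = P = 123/125 ≈ 0.984000
step 2 [1y] bond c/2=17/800: DF=(7942669/8000000 − 17/800·(0.984000))/(1+17/800) = 9517/10000 ≈ 0.951700
step 3 [1.5y] bond c/2=31/800: DF=(8454679/8000000 − 31/800·(0.984000+0.951700))/(1+31/800) = 2363/2500 ≈ 0.945200

1 1/2 123/125
2 1 9517/10000
3 3/2 2363/2500
DF(1y) = 9517/10000 ≈ 0.951700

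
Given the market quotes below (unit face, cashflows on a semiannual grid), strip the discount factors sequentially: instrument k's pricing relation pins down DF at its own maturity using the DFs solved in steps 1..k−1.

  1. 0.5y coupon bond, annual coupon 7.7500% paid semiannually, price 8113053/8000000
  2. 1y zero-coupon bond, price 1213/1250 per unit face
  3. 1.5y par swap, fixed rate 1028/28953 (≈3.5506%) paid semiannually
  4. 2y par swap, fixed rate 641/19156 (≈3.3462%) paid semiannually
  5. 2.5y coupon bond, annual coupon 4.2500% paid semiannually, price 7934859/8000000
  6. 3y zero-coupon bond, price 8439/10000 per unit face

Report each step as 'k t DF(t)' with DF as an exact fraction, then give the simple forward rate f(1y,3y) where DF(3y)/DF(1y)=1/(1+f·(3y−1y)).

step 1 [0.5y] bond c/2=31/800: DF=(8113053/8000000 − 31/800·(0))/(1+31/800) = 9763/10000 ≈ 0.976300
step 2 [1y] zero: DF = P = 1213/1250 ≈ 0.970400
step 3 [1.5y] swap r/2=514/28953: DF=(1 − 514/28953·(0.976300+0.970400))/(1+514/28953) = 4743/5000 ≈ 0.948600
step 4 [2y] swap r/2=641/38312: DF=(1 − 641/38312·(0.976300+0.970400+0.948600))/(1+641/38312) = 9359/10000 ≈ 0.935900
step 5 [2.5y] bond c/2=17/800: DF=(7934859/8000000 − 17/800·(0.976300+0.970400+0.948600+0.935900))/(1+17/800) = 1783/2000 ≈ 0.891500
step 6 [3y] zero: DF = P = 8439/10000 ≈ 0.843900

1 1/2 9763/10000
2 1 1213/1250
3 3/2 4743/5000
4 2 9359/10000
5 5/2 1783/2000
6 3 8439/10000
f(1y,3y) = ((1213/1250)/(8439/10000) − 1)/(2) = 1265/16878 ≈ 7.4950%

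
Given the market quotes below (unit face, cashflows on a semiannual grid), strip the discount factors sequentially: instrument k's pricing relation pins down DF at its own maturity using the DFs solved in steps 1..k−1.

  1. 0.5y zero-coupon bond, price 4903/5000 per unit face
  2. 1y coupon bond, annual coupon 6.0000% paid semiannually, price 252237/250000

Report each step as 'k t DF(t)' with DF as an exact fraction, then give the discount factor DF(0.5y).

1 1/2 4903/5000
2 1 951/1000
DF(0.5y) = 4903/5000 ≈ 0.980600

step 1 [0.5y] zero: DF = P = 4903/5000 ≈ 0.980600
step 2 [1y] bond c/2=3/100: DF=(252237/250000 − 3/100·(0.980600))/(1+3/100) = 951/1000 ≈ 0.951000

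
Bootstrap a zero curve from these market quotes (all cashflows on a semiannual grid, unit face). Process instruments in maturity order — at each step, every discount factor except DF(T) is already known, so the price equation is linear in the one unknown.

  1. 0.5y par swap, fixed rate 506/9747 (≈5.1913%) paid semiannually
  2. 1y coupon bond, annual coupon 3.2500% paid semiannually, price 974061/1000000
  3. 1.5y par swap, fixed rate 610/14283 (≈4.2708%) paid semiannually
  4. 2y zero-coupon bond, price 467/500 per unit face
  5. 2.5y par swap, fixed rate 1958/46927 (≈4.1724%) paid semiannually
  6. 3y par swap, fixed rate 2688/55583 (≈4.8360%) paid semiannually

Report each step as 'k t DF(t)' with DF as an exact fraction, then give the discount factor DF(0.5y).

1 1/2 9747/10000
2 1 9429/10000
3 3/2 939/1000
4 2 467/500
5 5/2 9021/10000
6 3 541/625
DF(0.5y) = 9747/10000 ≈ 0.974700

step 1 [0.5y] swap r/2=253/9747: DF=(1 − 253/9747·(0))/(1+253/9747) = 9747/10000 ≈ 0.974700
step 2 [1y] bond c/2=13/800: DF=(974061/1000000 − 13/800·(0.974700))/(1+13/800) = 9429/10000 ≈ 0.942900
step 3 [1.5y] swap r/2=305/14283: DF=(1 − 305/14283·(0.974700+0.942900))/(1+305/14283) = 939/1000 ≈ 0.939000
step 4 [2y] zero: DF = P = 467/500 ≈ 0.934000
step 5 [2.5y] swap r/2=979/46927: DF=(1 − 979/46927·(0.974700+0.942900+0.939000+0.934000))/(1+979/46927) = 9021/10000 ≈ 0.902100
step 6 [3y] swap r/2=1344/55583: DF=(1 − 1344/55583·(0.974700+0.942900+0.939000+0.934000+0.902100))/(1+1344/55583) = 541/625 ≈ 0.865600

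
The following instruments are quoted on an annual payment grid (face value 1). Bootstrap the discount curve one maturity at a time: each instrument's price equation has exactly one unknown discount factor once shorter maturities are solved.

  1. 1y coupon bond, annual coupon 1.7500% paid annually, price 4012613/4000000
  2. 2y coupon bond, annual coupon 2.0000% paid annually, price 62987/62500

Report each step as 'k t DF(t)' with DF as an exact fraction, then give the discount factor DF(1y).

step 1 [1y] bond c/1=7/400: DF=(4012613/4000000 − 7/400·(0))/(1+7/400) = 9859/10000 ≈ 0.985900
step 2 [2y] bond c/1=1/50: DF=(62987/62500 − 1/50·(0.985900))/(1+1/50) = 9687/10000 ≈ 0.968700

1 1 9859/10000
2 2 9687/10000
DF(1y) = 9859/10000 ≈ 0.985900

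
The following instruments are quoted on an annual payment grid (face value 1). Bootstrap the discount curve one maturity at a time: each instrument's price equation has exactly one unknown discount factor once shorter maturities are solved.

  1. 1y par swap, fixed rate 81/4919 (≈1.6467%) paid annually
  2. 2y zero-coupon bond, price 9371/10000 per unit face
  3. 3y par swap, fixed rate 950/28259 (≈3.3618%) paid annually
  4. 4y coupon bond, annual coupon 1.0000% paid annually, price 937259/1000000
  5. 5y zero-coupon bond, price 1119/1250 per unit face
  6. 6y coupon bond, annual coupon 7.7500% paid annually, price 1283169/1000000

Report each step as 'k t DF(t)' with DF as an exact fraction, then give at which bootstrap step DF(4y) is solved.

step 1 [1y] swap r/1=81/4919: DF=(1 − 81/4919·(0))/(1+81/4919) = 4919/5000 ≈ 0.983800
step 2 [2y] zero: DF = P = 9371/10000 ≈ 0.937100
step 3 [3y] swap r/1=950/28259: DF=(1 − 950/28259·(0.983800+0.937100))/(1+950/28259) = 181/200 ≈ 0.905000
step 4 [4y] bond c/1=1/100: DF=(937259/1000000 − 1/100·(0.983800+0.937100+0.905000))/(1+1/100) = 9/10 ≈ 0.900000
step 5 [5y] zero: DF = P = 1119/1250 ≈ 0.895200
step 6 [6y] bond c/1=31/400: DF=(1283169/1000000 − 31/400·(0.983800+0.937100+0.905000+0.900000+0.895200))/(1+31/400) = 1717/2000 ≈ 0.858500

1 1 4919/5000
2 2 9371/10000
3 3 181/200
4 4 9/10
5 5 1119/1250
6 6 1717/2000
DF(4y) is solved at step 4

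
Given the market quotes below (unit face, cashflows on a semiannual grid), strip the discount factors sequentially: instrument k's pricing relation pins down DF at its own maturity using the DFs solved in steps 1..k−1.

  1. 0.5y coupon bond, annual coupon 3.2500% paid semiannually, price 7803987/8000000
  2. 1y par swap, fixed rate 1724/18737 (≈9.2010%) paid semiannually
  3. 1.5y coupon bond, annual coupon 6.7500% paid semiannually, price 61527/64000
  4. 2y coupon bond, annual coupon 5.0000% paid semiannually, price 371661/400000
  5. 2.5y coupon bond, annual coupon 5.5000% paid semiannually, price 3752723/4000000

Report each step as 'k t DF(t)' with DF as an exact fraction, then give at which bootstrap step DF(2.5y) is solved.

step 1 [0.5y] bond c/2=13/800: DF=(7803987/8000000 − 13/800·(0))/(1+13/800) = 9599/10000 ≈ 0.959900
step 2 [1y] swap r/2=862/18737: DF=(1 − 862/18737·(0.959900))/(1+862/18737) = 4569/5000 ≈ 0.913800
step 3 [1.5y] bond c/2=27/800: DF=(61527/64000 − 27/800·(0.959900+0.913800))/(1+27/800) = 543/625 ≈ 0.868800
step 4 [2y] bond c/2=1/40: DF=(371661/400000 − 1/40·(0.959900+0.913800+0.868800))/(1+1/40) = 2099/2500 ≈ 0.839600
step 5 [2.5y] bond c/2=11/400: DF=(3752723/4000000 − 11/400·(0.959900+0.913800+0.868800+0.839600))/(1+11/400) = 2043/2500 ≈ 0.817200

1 1/2 9599/10000
2 1 4569/5000
3 3/2 543/625
4 2 2099/2500
5 5/2 2043/2500
DF(2.5y) is solved at step 5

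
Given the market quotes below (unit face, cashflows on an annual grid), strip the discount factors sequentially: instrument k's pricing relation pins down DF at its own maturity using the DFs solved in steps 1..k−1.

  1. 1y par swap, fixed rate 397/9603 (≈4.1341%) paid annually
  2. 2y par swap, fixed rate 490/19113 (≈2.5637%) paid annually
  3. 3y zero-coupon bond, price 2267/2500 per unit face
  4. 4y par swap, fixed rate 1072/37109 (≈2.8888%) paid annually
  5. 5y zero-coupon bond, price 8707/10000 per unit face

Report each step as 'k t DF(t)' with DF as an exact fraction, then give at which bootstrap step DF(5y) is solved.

step 1 [1y] swap r/1=397/9603: DF=(1 − 397/9603·(0))/(1+397/9603) = 9603/10000 ≈ 0.960300
step 2 [2y] swap r/1=490/19113: DF=(1 − 490/19113·(0.960300))/(1+490/19113) = 951/1000 ≈ 0.951000
step 3 [3y] zero: DF = P = 2267/2500 ≈ 0.906800
step 4 [4y] swap r/1=1072/37109: DF=(1 − 1072/37109·(0.960300+0.951000+0.906800))/(1+1072/37109) = 558/625 ≈ 0.892800
step 5 [5y] zero: DF = P = 8707/10000 ≈ 0.870700

1 1 9603/10000
2 2 951/1000
3 3 2267/2500
4 4 558/625
5 5 8707/10000
DF(5y) is solved at step 5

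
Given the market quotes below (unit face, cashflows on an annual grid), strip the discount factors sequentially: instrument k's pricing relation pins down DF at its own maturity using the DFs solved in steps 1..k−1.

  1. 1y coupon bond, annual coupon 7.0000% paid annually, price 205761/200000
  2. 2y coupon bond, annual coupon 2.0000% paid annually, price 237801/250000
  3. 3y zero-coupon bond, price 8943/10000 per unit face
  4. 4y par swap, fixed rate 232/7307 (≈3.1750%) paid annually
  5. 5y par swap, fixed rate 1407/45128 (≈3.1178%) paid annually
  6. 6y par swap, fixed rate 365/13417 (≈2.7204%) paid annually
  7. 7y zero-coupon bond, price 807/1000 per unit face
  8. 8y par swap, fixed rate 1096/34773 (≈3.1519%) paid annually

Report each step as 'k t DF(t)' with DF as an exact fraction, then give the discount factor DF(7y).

step 1 [1y] bond c/1=7/100: DF=(205761/200000 − 7/100·(0))/(1+7/100) = 1923/2000 ≈ 0.961500
step 2 [2y] bond c/1=1/50: DF=(237801/250000 − 1/50·(0.961500))/(1+1/50) = 9137/10000 ≈ 0.913700
step 3 [3y] zero: DF = P = 8943/10000 ≈ 0.894300
step 4 [4y] swap r/1=232/7307: DF=(1 − 232/7307·(0.961500+0.913700+0.894300))/(1+232/7307) = 221/250 ≈ 0.884000
step 5 [5y] swap r/1=1407/45128: DF=(1 − 1407/45128·(0.961500+0.913700+0.894300+0.884000))/(1+1407/45128) = 8593/10000 ≈ 0.859300
step 6 [6y] swap r/1=365/13417: DF=(1 − 365/13417·(0.961500+0.913700+0.894300+0.884000+0.859300))/(1+365/13417) = 427/500 ≈ 0.854000
step 7 [7y] zero: DF = P = 807/1000 ≈ 0.807000
step 8 [8y] swap r/1=1096/34773: DF=(1 − 1096/34773·(0.961500+0.913700+0.894300+0.884000+0.859300+0.854000+0.807000))/(1+1096/34773) = 488/625 ≈ 0.780800

1 1 1923/2000
2 2 9137/10000
3 3 8943/10000
4 4 221/250
5 5 8593/10000
6 6 427/500
7 7 807/1000
8 8 488/625
DF(7y) = 807/1000 ≈ 0.807000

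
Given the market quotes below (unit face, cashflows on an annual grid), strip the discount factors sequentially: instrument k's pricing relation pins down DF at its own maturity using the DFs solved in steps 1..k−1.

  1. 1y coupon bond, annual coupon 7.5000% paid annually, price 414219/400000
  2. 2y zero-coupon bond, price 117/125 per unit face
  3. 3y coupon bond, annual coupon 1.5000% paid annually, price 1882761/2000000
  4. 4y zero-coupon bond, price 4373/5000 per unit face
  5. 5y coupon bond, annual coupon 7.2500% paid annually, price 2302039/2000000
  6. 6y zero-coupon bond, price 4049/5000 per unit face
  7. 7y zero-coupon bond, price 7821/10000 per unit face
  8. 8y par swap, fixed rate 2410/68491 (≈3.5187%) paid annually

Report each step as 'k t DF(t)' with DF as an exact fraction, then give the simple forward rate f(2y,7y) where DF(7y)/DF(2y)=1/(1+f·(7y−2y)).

step 1 [1y] bond c/1=3/40: DF=(414219/400000 − 3/40·(0))/(1+3/40) = 9633/10000 ≈ 0.963300
step 2 [2y] zero: DF = P = 117/125 ≈ 0.936000
step 3 [3y] bond c/1=3/200: DF=(1882761/2000000 − 3/200·(0.963300+0.936000))/(1+3/200) = 4497/5000 ≈ 0.899400
step 4 [4y] zero: DF = P = 4373/5000 ≈ 0.874600
step 5 [5y] bond c/1=29/400: DF=(2302039/2000000 − 29/400·(0.963300+0.936000+0.899400+0.874600))/(1+29/400) = 8249/10000 ≈ 0.824900
step 6 [6y] zero: DF = P = 4049/5000 ≈ 0.809800
step 7 [7y] zero: DF = P = 7821/10000 ≈ 0.782100
step 8 [8y] swap r/1=2410/68491: DF=(1 − 2410/68491·(0.963300+0.936000+0.899400+0.874600+0.824900+0.809800+0.782100))/(1+2410/68491) = 759/1000 ≈ 0.759000

1 1 9633/10000
2 2 117/125
3 3 4497/5000
4 4 4373/5000
5 5 8249/10000
6 6 4049/5000
7 7 7821/10000
8 8 759/1000
f(2y,7y) = ((117/125)/(7821/10000) − 1)/(5) = 171/4345 ≈ 3.9356%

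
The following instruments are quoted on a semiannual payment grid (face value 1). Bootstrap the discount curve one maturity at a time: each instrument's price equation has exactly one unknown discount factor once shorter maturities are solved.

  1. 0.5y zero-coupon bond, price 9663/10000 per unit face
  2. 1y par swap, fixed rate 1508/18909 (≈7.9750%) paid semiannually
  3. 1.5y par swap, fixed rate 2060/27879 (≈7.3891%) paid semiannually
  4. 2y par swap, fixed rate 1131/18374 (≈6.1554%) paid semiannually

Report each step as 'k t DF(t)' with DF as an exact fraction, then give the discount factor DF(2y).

1 1/2 9663/10000
2 1 4623/5000
3 3/2 897/1000
4 2 8869/10000
DF(2y) = 8869/10000 ≈ 0.886900

step 1 [0.5y] zero: DF = P = 9663/10000 ≈ 0.966300
step 2 [1y] swap r/2=754/18909: DF=(1 − 754/18909·(0.966300))/(1+754/18909) = 4623/5000 ≈ 0.924600
step 3 [1.5y] swap r/2=1030/27879: DF=(1 − 1030/27879·(0.966300+0.924600))/(1+1030/27879) = 897/1000 ≈ 0.897000
step 4 [2y] swap r/2=1131/36748: DF=(1 − 1131/36748·(0.966300+0.924600+0.897000))/(1+1131/36748) = 8869/10000 ≈ 0.886900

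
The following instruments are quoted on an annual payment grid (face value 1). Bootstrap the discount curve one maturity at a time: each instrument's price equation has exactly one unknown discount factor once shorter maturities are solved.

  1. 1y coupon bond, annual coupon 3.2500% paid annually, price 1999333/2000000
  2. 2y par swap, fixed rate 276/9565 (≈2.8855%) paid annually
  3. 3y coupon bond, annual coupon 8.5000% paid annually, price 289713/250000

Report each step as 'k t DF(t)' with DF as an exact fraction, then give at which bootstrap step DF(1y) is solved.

step 1 [1y] bond c/1=13/400: DF=(1999333/2000000 − 13/400·(0))/(1+13/400) = 4841/5000 ≈ 0.968200
step 2 [2y] swap r/1=276/9565: DF=(1 − 276/9565·(0.968200))/(1+276/9565) = 1181/1250 ≈ 0.944800
step 3 [3y] bond c/1=17/200: DF=(289713/250000 − 17/200·(0.968200+0.944800))/(1+17/200) = 4591/5000 ≈ 0.918200

1 1 4841/5000
2 2 1181/1250
3 3 4591/5000
DF(1y) is solved at step 1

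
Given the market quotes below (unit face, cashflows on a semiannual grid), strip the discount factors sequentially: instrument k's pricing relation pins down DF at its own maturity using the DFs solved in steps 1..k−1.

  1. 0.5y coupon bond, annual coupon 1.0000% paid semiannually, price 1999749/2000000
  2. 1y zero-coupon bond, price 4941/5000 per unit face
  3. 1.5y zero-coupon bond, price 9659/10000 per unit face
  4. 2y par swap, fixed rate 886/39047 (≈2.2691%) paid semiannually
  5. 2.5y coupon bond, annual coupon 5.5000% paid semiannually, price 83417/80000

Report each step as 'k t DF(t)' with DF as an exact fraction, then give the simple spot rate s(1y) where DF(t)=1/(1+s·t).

1 1/2 9949/10000
2 1 4941/5000
3 3/2 9659/10000
4 2 9557/10000
5 5/2 9103/10000
s(1y) = (1/(4941/5000) − 1)/(1) = 59/4941 ≈ 1.1941%

step 1 [0.5y] bond c/2=1/200: DF=(1999749/2000000 − 1/200·(0))/(1+1/200) = 9949/10000 ≈ 0.994900
step 2 [1y] zero: DF = P = 4941/5000 ≈ 0.988200
step 3 [1.5y] zero: DF = P = 9659/10000 ≈ 0.965900
step 4 [2y] swap r/2=443/39047: DF=(1 − 443/39047·(0.994900+0.988200+0.965900))/(1+443/39047) = 9557/10000 ≈ 0.955700
step 5 [2.5y] bond c/2=11/400: DF=(83417/80000 − 11/400·(0.994900+0.988200+0.965900+0.955700))/(1+11/400) = 9103/10000 ≈ 0.910300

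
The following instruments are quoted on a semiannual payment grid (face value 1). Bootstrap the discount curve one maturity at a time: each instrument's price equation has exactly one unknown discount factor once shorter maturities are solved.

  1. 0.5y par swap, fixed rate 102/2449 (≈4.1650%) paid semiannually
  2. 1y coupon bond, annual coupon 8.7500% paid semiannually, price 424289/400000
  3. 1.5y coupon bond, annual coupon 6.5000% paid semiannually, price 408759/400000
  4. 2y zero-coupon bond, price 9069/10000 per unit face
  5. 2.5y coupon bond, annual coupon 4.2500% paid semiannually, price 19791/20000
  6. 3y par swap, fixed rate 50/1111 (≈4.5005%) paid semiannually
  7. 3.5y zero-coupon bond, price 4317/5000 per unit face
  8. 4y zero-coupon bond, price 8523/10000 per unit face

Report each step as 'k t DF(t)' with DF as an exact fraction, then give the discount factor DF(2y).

step 1 [0.5y] swap r/2=51/2449: DF=(1 − 51/2449·(0))/(1+51/2449) = 2449/2500 ≈ 0.979600
step 2 [1y] bond c/2=7/160: DF=(424289/400000 − 7/160·(0.979600))/(1+7/160) = 1219/1250 ≈ 0.975200
step 3 [1.5y] bond c/2=13/400: DF=(408759/400000 − 13/400·(0.979600+0.975200))/(1+13/400) = 4641/5000 ≈ 0.928200
step 4 [2y] zero: DF = P = 9069/10000 ≈ 0.906900
step 5 [2.5y] bond c/2=17/800: DF=(19791/20000 − 17/800·(0.979600+0.975200+0.928200+0.906900))/(1+17/800) = 8901/10000 ≈ 0.890100
step 6 [3y] swap r/2=25/1111: DF=(1 − 25/1111·(0.979600+0.975200+0.928200+0.906900+0.890100))/(1+25/1111) = 7/8 ≈ 0.875000
step 7 [3.5y] zero: DF = P = 4317/5000 ≈ 0.863400
step 8 [4y] zero: DF = P = 8523/10000 ≈ 0.852300

1 1/2 2449/2500
2 1 1219/1250
3 3/2 4641/5000
4 2 9069/10000
5 5/2 8901/10000
6 3 7/8
7 7/2 4317/5000
8 4 8523/10000
DF(2y) = 9069/10000 ≈ 0.906900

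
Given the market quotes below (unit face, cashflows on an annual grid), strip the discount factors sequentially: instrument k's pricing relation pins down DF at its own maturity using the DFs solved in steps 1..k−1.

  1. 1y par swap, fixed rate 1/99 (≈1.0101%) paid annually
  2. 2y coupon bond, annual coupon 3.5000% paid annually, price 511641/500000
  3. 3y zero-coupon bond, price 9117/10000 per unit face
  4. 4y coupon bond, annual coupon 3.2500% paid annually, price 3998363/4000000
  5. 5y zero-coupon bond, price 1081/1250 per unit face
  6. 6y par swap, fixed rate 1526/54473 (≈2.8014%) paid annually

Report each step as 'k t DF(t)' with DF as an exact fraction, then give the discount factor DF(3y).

1 1 99/100
2 2 597/625
3 3 9117/10000
4 4 4391/5000
5 5 1081/1250
6 6 4237/5000
DF(3y) = 9117/10000 ≈ 0.911700

step 1 [1y] swap r/1=1/99: DF=(1 − 1/99·(0))/(1+1/99) = 99/100 ≈ 0.990000
step 2 [2y] bond c/1=7/200: DF=(511641/500000 − 7/200·(0.990000))/(1+7/200) = 597/625 ≈ 0.955200
step 3 [3y] zero: DF = P = 9117/10000 ≈ 0.911700
step 4 [4y] bond c/1=13/400: DF=(3998363/4000000 − 13/400·(0.990000+0.955200+0.911700))/(1+13/400) = 4391/5000 ≈ 0.878200
step 5 [5y] zero: DF = P = 1081/1250 ≈ 0.864800
step 6 [6y] swap r/1=1526/54473: DF=(1 − 1526/54473·(0.990000+0.955200+0.911700+0.878200+0.864800))/(1+1526/54473) = 4237/5000 ≈ 0.847400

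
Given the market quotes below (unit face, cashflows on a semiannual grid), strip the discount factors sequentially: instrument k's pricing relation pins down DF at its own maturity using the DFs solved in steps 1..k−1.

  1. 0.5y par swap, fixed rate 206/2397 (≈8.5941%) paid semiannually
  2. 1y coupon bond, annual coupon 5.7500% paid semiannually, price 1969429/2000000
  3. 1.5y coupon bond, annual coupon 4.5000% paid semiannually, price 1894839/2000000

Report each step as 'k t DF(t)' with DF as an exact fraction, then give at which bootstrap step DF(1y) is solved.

1 1/2 2397/2500
2 1 1163/1250
3 3/2 177/200
DF(1y) is solved at step 2

step 1 [0.5y] swap r/2=103/2397: DF=(1 − 103/2397·(0))/(1+103/2397) = 2397/2500 ≈ 0.958800
step 2 [1y] bond c/2=23/800: DF=(1969429/2000000 − 23/800·(0.958800))/(1+23/800) = 1163/1250 ≈ 0.930400
step 3 [1.5y] bond c/2=9/400: DF=(1894839/2000000 − 9/400·(0.958800+0.930400))/(1+9/400) = 177/200 ≈ 0.885000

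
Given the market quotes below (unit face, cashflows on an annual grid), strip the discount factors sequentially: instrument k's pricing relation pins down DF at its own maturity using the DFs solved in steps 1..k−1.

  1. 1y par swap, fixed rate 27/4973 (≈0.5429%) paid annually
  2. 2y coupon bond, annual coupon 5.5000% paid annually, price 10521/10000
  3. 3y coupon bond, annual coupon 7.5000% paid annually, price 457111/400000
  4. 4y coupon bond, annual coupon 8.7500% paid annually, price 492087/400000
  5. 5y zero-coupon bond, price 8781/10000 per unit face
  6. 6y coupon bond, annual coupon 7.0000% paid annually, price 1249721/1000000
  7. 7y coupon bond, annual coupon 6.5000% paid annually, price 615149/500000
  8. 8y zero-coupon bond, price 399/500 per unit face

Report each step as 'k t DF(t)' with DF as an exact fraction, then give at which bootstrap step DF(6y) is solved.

step 1 [1y] swap r/1=27/4973: DF=(1 − 27/4973·(0))/(1+27/4973) = 4973/5000 ≈ 0.994600
step 2 [2y] bond c/1=11/200: DF=(10521/10000 − 11/200·(0.994600))/(1+11/200) = 4727/5000 ≈ 0.945400
step 3 [3y] bond c/1=3/40: DF=(457111/400000 − 3/40·(0.994600+0.945400))/(1+3/40) = 9277/10000 ≈ 0.927700
step 4 [4y] bond c/1=7/80: DF=(492087/400000 − 7/80·(0.994600+0.945400+0.927700))/(1+7/80) = 1801/2000 ≈ 0.900500
step 5 [5y] zero: DF = P = 8781/10000 ≈ 0.878100
step 6 [6y] bond c/1=7/100: DF=(1249721/1000000 − 7/100·(0.994600+0.945400+0.927700+0.900500+0.878100))/(1+7/100) = 108/125 ≈ 0.864000
step 7 [7y] bond c/1=13/200: DF=(615149/500000 − 13/200·(0.994600+0.945400+0.927700+0.900500+0.878100+0.864000))/(1+13/200) = 8189/10000 ≈ 0.818900
step 8 [8y] zero: DF = P = 399/500 ≈ 0.798000

1 1 4973/5000
2 2 4727/5000
3 3 9277/10000
4 4 1801/2000
5 5 8781/10000
6 6 108/125
7 7 8189/10000
8 8 399/500
DF(6y) is solved at step 6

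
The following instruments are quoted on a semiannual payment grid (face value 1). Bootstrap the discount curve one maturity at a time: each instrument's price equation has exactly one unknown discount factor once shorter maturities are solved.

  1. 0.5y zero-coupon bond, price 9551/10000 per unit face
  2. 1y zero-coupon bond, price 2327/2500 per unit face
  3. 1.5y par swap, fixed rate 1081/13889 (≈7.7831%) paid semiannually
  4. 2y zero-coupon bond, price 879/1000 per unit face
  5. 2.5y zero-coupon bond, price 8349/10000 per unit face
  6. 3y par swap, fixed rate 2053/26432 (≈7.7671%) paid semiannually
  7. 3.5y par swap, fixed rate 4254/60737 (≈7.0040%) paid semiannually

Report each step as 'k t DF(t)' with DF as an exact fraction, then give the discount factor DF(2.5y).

1 1/2 9551/10000
2 1 2327/2500
3 3/2 8919/10000
4 2 879/1000
5 5/2 8349/10000
6 3 7947/10000
7 7/2 7873/10000
DF(2.5y) = 8349/10000 ≈ 0.834900

step 1 [0.5y] zero: DF = P = 9551/10000 ≈ 0.955100
step 2 [1y] zero: DF = P = 2327/2500 ≈ 0.930800
step 3 [1.5y] swap r/2=1081/27778: DF=(1 − 1081/27778·(0.955100+0.930800))/(1+1081/27778) = 8919/10000 ≈ 0.891900
step 4 [2y] zero: DF = P = 879/1000 ≈ 0.879000
step 5 [2.5y] zero: DF = P = 8349/10000 ≈ 0.834900
step 6 [3y] swap r/2=2053/52864: DF=(1 − 2053/52864·(0.955100+0.930800+0.891900+0.879000+0.834900))/(1+2053/52864) = 7947/10000 ≈ 0.794700
step 7 [3.5y] swap r/2=2127/60737: DF=(1 − 2127/60737·(0.955100+0.930800+0.891900+0.879000+0.834900+0.794700))/(1+2127/60737) = 7873/10000 ≈ 0.787300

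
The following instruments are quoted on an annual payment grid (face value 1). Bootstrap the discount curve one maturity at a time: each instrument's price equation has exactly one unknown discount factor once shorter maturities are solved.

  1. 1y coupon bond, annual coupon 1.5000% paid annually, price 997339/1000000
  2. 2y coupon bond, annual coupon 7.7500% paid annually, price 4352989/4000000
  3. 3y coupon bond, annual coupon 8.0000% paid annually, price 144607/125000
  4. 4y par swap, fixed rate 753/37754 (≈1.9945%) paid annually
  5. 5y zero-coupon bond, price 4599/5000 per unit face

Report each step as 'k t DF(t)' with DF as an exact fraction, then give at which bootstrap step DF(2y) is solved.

1 1 4913/5000
2 2 9393/10000
3 3 1161/1250
4 4 9247/10000
5 5 4599/5000
DF(2y) is solved at step 2

step 1 [1y] bond c/1=3/200: DF=(997339/1000000 − 3/200·(0))/(1+3/200) = 4913/5000 ≈ 0.982600
step 2 [2y] bond c/1=31/400: DF=(4352989/4000000 − 31/400·(0.982600))/(1+31/400) = 9393/10000 ≈ 0.939300
step 3 [3y] bond c/1=2/25: DF=(144607/125000 − 2/25·(0.982600+0.939300))/(1+2/25) = 1161/1250 ≈ 0.928800
step 4 [4y] swap r/1=753/37754: DF=(1 − 753/37754·(0.982600+0.939300+0.928800))/(1+753/37754) = 9247/10000 ≈ 0.924700
step 5 [5y] zero: DF = P = 4599/5000 ≈ 0.919800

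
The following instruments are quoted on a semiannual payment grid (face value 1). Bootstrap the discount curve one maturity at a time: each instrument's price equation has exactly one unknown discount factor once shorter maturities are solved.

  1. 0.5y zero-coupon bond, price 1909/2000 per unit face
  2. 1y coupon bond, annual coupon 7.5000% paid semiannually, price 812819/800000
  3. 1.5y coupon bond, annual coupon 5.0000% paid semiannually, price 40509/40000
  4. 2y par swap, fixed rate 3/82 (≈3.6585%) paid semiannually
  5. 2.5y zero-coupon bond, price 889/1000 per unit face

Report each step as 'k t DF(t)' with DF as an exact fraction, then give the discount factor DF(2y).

step 1 [0.5y] zero: DF = P = 1909/2000 ≈ 0.954500
step 2 [1y] bond c/2=3/80: DF=(812819/800000 − 3/80·(0.954500))/(1+3/80) = 1181/1250 ≈ 0.944800
step 3 [1.5y] bond c/2=1/40: DF=(40509/40000 − 1/40·(0.954500+0.944800))/(1+1/40) = 9417/10000 ≈ 0.941700
step 4 [2y] swap r/2=3/164: DF=(1 − 3/164·(0.954500+0.944800+0.941700))/(1+3/164) = 931/1000 ≈ 0.931000
step 5 [2.5y] zero: DF = P = 889/1000 ≈ 0.889000

1 1/2 1909/2000
2 1 1181/1250
3 3/2 9417/10000
4 2 931/1000
5 5/2 889/1000
DF(2y) = 931/1000 ≈ 0.931000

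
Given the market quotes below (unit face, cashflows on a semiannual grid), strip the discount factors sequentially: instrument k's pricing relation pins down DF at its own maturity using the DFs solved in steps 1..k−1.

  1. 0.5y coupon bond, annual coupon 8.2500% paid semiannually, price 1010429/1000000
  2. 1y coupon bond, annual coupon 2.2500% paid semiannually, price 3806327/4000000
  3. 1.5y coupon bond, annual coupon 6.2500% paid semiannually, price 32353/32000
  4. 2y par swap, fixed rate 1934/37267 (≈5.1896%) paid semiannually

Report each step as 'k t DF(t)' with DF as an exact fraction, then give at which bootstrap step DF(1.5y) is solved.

step 1 [0.5y] bond c/2=33/800: DF=(1010429/1000000 − 33/800·(0))/(1+33/800) = 1213/1250 ≈ 0.970400
step 2 [1y] bond c/2=9/800: DF=(3806327/4000000 − 9/800·(0.970400))/(1+9/800) = 4651/5000 ≈ 0.930200
step 3 [1.5y] bond c/2=1/32: DF=(32353/32000 − 1/32·(0.970400+0.930200))/(1+1/32) = 2307/2500 ≈ 0.922800
step 4 [2y] swap r/2=967/37267: DF=(1 − 967/37267·(0.970400+0.930200+0.922800))/(1+967/37267) = 9033/10000 ≈ 0.903300

1 1/2 1213/1250
2 1 4651/5000
3 3/2 2307/2500
4 2 9033/10000
DF(1.5y) is solved at step 3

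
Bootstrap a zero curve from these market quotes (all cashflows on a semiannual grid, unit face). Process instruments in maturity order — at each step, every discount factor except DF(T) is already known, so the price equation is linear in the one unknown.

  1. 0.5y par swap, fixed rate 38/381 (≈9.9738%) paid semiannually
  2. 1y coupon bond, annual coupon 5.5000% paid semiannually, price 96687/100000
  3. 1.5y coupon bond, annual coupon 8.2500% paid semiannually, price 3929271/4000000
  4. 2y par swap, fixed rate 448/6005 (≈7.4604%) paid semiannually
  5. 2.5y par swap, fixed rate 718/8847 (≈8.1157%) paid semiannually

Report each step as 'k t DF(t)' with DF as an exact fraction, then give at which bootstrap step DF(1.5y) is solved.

step 1 [0.5y] swap r/2=19/381: DF=(1 − 19/381·(0))/(1+19/381) = 381/400 ≈ 0.952500
step 2 [1y] bond c/2=11/400: DF=(96687/100000 − 11/400·(0.952500))/(1+11/400) = 1831/2000 ≈ 0.915500
step 3 [1.5y] bond c/2=33/800: DF=(3929271/4000000 − 33/800·(0.952500+0.915500))/(1+33/800) = 4347/5000 ≈ 0.869400
step 4 [2y] swap r/2=224/6005: DF=(1 − 224/6005·(0.952500+0.915500+0.869400))/(1+224/6005) = 541/625 ≈ 0.865600
step 5 [2.5y] swap r/2=359/8847: DF=(1 − 359/8847·(0.952500+0.915500+0.869400+0.865600))/(1+359/8847) = 1641/2000 ≈ 0.820500

1 1/2 381/400
2 1 1831/2000
3 3/2 4347/5000
4 2 541/625
5 5/2 1641/2000
DF(1.5y) is solved at step 3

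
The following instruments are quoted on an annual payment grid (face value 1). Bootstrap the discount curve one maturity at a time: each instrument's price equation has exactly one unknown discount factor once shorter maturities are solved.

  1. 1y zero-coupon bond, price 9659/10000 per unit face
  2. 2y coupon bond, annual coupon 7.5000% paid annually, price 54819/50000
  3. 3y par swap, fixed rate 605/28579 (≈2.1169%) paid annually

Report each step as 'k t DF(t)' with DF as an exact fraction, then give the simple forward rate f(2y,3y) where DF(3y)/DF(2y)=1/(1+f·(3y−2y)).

step 1 [1y] zero: DF = P = 9659/10000 ≈ 0.965900
step 2 [2y] bond c/1=3/40: DF=(54819/50000 − 3/40·(0.965900))/(1+3/40) = 381/400 ≈ 0.952500
step 3 [3y] swap r/1=605/28579: DF=(1 − 605/28579·(0.965900+0.952500))/(1+605/28579) = 1879/2000 ≈ 0.939500

1 1 9659/10000
2 2 381/400
3 3 1879/2000
f(2y,3y) = ((381/400)/(1879/2000) − 1)/(1) = 26/1879 ≈ 1.3837%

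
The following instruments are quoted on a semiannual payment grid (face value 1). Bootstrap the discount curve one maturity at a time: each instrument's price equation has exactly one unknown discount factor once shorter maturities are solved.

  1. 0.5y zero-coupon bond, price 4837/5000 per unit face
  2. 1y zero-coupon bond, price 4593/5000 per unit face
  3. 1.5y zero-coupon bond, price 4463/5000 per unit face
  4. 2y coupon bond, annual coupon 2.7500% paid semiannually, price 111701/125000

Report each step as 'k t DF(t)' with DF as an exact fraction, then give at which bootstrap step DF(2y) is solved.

1 1/2 4837/5000
2 1 4593/5000
3 3/2 4463/5000
4 2 4219/5000
DF(2y) is solved at step 4

step 1 [0.5y] zero: DF = P = 4837/5000 ≈ 0.967400
step 2 [1y] zero: DF = P = 4593/5000 ≈ 0.918600
step 3 [1.5y] zero: DF = P = 4463/5000 ≈ 0.892600
step 4 [2y] bond c/2=11/800: DF=(111701/125000 − 11/800·(0.967400+0.918600+0.892600))/(1+11/800) = 4219/5000 ≈ 0.843800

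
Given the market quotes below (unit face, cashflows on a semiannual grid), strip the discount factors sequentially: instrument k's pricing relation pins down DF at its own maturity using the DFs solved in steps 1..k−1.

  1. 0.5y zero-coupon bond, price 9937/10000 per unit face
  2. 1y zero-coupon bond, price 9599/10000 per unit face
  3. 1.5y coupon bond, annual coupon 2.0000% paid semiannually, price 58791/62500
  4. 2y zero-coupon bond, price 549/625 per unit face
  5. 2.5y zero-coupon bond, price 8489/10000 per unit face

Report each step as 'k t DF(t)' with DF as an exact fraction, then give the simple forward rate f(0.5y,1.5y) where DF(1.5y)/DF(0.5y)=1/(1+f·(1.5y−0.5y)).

1 1/2 9937/10000
2 1 9599/10000
3 3/2 114/125
4 2 549/625
5 5/2 8489/10000
f(0.5y,1.5y) = ((9937/10000)/(114/125) − 1)/(1) = 43/480 ≈ 8.9583%

step 1 [0.5y] zero: DF = P = 9937/10000 ≈ 0.993700
step 2 [1y] zero: DF = P = 9599/10000 ≈ 0.959900
step 3 [1.5y] bond c/2=1/100: DF=(58791/62500 − 1/100·(0.993700+0.959900))/(1+1/100) = 114/125 ≈ 0.912000
step 4 [2y] zero: DF = P = 549/625 ≈ 0.878400
step 5 [2.5y] zero: DF = P = 8489/10000 ≈ 0.848900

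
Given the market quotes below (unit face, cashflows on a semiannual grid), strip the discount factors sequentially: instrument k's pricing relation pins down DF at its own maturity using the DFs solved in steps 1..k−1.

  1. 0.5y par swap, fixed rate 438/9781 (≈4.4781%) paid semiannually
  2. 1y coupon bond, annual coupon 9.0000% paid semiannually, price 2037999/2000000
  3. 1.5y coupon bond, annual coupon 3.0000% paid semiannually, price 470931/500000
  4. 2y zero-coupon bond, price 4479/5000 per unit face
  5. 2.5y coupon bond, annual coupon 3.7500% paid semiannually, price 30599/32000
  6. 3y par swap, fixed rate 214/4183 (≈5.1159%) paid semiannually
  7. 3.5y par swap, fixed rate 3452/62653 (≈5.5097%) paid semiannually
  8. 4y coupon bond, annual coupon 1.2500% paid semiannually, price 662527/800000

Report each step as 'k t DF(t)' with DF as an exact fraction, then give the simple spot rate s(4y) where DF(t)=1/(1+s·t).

step 1 [0.5y] swap r/2=219/9781: DF=(1 − 219/9781·(0))/(1+219/9781) = 9781/10000 ≈ 0.978100
step 2 [1y] bond c/2=9/200: DF=(2037999/2000000 − 9/200·(0.978100))/(1+9/200) = 933/1000 ≈ 0.933000
step 3 [1.5y] bond c/2=3/200: DF=(470931/500000 − 3/200·(0.978100+0.933000))/(1+3/200) = 8997/10000 ≈ 0.899700
step 4 [2y] zero: DF = P = 4479/5000 ≈ 0.895800
step 5 [2.5y] bond c/2=3/160: DF=(30599/32000 − 3/160·(0.978100+0.933000+0.899700+0.895800))/(1+3/160) = 544/625 ≈ 0.870400
step 6 [3y] swap r/2=107/4183: DF=(1 − 107/4183·(0.978100+0.933000+0.899700+0.895800+0.870400))/(1+107/4183) = 8609/10000 ≈ 0.860900
step 7 [3.5y] swap r/2=1726/62653: DF=(1 − 1726/62653·(0.978100+0.933000+0.899700+0.895800+0.870400+0.860900))/(1+1726/62653) = 4137/5000 ≈ 0.827400
step 8 [4y] bond c/2=1/160: DF=(662527/800000 − 1/160·(0.978100+0.933000+0.899700+0.895800+0.870400+0.860900+0.827400))/(1+1/160) = 7841/10000 ≈ 0.784100

1 1/2 9781/10000
2 1 933/1000
3 3/2 8997/10000
4 2 4479/5000
5 5/2 544/625
6 3 8609/10000
7 7/2 4137/5000
8 4 7841/10000
s(4y) = (1/(7841/10000) − 1)/(4) = 2159/31364 ≈ 6.8837%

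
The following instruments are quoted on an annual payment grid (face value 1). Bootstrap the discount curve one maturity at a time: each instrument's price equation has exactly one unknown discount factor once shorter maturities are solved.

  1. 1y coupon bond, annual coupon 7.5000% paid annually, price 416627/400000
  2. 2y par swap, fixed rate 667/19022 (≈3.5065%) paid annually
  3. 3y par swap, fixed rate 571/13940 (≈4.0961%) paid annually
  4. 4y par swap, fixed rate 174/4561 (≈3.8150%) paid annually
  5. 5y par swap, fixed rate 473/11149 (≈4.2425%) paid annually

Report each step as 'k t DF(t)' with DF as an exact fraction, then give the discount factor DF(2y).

step 1 [1y] bond c/1=3/40: DF=(416627/400000 − 3/40·(0))/(1+3/40) = 9689/10000 ≈ 0.968900
step 2 [2y] swap r/1=667/19022: DF=(1 − 667/19022·(0.968900))/(1+667/19022) = 9333/10000 ≈ 0.933300
step 3 [3y] swap r/1=571/13940: DF=(1 − 571/13940·(0.968900+0.933300))/(1+571/13940) = 4429/5000 ≈ 0.885800
step 4 [4y] swap r/1=174/4561: DF=(1 − 174/4561·(0.968900+0.933300+0.885800))/(1+174/4561) = 538/625 ≈ 0.860800
step 5 [5y] swap r/1=473/11149: DF=(1 − 473/11149·(0.968900+0.933300+0.885800+0.860800))/(1+473/11149) = 2027/2500 ≈ 0.810800

1 1 9689/10000
2 2 9333/10000
3 3 4429/5000
4 4 538/625
5 5 2027/2500
DF(2y) = 9333/10000 ≈ 0.933300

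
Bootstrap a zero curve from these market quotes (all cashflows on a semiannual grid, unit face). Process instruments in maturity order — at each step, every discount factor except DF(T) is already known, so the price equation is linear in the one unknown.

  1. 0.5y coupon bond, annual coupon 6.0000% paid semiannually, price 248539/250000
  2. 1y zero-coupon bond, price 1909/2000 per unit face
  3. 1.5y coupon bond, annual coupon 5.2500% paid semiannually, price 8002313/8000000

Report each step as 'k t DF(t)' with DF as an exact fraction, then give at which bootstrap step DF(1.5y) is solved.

1 1/2 2413/2500
2 1 1909/2000
3 3/2 1157/1250
DF(1.5y) is solved at step 3

step 1 [0.5y] bond c/2=3/100: DF=(248539/250000 − 3/100·(0))/(1+3/100) = 2413/2500 ≈ 0.965200
step 2 [1y] zero: DF = P = 1909/2000 ≈ 0.954500
step 3 [1.5y] bond c/2=21/800: DF=(8002313/8000000 − 21/800·(0.965200+0.954500))/(1+21/800) = 1157/1250 ≈ 0.925600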